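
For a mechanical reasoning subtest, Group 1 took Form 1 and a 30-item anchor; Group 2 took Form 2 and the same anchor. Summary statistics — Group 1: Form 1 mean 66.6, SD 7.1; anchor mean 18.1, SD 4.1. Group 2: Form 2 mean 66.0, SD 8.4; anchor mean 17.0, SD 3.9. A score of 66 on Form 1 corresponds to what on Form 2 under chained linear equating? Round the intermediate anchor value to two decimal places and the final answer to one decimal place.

Form 1 → anchor (Group 1): v = (4.1/7.1)(66 − 66.6) + 18.1 = 17.75
anchor → Form 2 (Group 2): y = (8.4/3.9)(17.75 − 17.0) + 66.0 = 67.6

67.6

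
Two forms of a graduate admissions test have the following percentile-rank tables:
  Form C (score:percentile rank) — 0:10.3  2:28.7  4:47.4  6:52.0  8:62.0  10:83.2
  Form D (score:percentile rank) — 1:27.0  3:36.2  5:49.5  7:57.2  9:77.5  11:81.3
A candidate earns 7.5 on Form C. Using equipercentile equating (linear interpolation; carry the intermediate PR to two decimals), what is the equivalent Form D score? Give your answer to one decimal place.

7.2

PR of 7.5 on Form C: 52.0 + (7.5 − 6)/(8 − 6) × (62.0 − 52.0) = 59.50
On Form D, PR 59.50 falls between score 7 (PR 57.2) and 9 (PR 77.5).
Interpolate: 7 + (59.50 − 57.2)/(77.5 − 57.2) × (9 − 7) = 7.2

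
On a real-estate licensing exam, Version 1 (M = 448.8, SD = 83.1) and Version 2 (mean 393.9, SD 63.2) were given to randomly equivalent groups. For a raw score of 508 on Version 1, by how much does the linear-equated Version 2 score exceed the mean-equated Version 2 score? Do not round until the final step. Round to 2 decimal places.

Mean-equated: 508 + (393.9 − 448.8) = 453.10
Linear-equated: (63.2/83.1)(508 − 448.8) + 393.9 = 438.923
Difference = 438.923 − 453.10 = -14.18

-14.18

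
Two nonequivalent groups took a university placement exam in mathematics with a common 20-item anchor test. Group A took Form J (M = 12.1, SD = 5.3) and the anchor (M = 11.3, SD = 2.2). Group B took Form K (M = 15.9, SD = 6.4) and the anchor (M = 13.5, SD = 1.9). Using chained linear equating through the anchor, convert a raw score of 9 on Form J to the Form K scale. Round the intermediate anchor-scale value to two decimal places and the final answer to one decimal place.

Form J → anchor (Group A): v = (2.2/5.3)(9 − 12.1) + 11.3 = 10.01
anchor → Form K (Group B): y = (6.4/1.9)(10.01 − 13.5) + 15.9 = 4.1

4.1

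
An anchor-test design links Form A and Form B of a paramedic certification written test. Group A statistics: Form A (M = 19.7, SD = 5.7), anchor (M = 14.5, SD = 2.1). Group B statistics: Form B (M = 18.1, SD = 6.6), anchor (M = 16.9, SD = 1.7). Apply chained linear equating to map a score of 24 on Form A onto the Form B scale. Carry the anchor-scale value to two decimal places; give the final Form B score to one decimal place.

14.9

Form A → anchor (Group A): v = (2.1/5.7)(24 − 19.7) + 14.5 = 16.08
anchor → Form B (Group B): y = (6.6/1.7)(16.08 − 16.9) + 18.1 = 14.9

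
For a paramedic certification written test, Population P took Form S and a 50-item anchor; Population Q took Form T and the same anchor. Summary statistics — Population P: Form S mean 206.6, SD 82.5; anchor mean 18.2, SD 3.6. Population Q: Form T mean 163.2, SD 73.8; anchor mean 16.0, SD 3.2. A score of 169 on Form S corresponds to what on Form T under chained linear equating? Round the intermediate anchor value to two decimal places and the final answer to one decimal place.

Form S → anchor (Population P): v = (3.6/82.5)(169 − 206.6) + 18.2 = 16.56
anchor → Form T (Population Q): y = (73.8/3.2)(16.56 − 16.0) + 163.2 = 176.1

176.1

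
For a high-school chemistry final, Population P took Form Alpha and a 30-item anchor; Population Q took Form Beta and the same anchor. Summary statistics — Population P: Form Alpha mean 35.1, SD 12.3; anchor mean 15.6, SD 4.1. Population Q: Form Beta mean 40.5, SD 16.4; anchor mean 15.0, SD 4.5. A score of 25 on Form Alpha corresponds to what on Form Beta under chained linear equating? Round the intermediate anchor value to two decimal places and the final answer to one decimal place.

Form Alpha → anchor (Population P): v = (4.1/12.3)(25 − 35.1) + 15.6 = 12.23
anchor → Form Beta (Population Q): y = (16.4/4.5)(12.23 − 15.0) + 40.5 = 30.4

30.4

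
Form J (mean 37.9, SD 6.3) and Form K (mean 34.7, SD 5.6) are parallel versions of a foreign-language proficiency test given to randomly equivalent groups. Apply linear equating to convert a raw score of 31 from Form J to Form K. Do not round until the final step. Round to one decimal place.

Linear equating: y = (SD_Y/SD_X)(x − M_X) + M_Y
y = (5.6/6.3)(31 − 37.9) + 34.7
y = 0.888889 × -6.9 + 34.7 = -6.1333 + 34.7 = 28.6

28.6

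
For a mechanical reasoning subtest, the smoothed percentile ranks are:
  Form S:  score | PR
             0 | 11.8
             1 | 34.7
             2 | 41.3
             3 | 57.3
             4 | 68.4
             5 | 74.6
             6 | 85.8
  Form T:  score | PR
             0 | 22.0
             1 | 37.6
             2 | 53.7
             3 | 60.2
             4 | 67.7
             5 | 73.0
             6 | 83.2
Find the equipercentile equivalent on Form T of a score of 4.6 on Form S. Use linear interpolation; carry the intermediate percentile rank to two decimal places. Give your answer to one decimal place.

PR of 4.6 on Form S: 68.4 + (4.6 − 4)/(5 − 4) × (74.6 − 68.4) = 72.12
On Form T, PR 72.12 falls between score 4 (PR 67.7) and 5 (PR 73.0).
Interpolate: 4 + (72.12 − 67.7)/(73.0 − 67.7) × (5 − 4) = 4.8

4.8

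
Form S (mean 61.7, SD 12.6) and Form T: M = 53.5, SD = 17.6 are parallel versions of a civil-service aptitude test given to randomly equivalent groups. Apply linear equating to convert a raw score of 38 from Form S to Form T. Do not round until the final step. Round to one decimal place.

20.4

Linear equating: y = (SD_Y/SD_X)(x − M_X) + M_Y
y = (17.6/12.6)(38 − 61.7) + 53.5
y = 1.396825 × -23.7 + 53.5 = -33.1048 + 53.5 = 20.4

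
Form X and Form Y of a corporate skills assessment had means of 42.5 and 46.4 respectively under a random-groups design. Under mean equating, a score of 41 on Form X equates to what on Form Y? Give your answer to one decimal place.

Mean equating: y = x + (M_Y − M_X) = 41 + (46.4 − 42.5) = 44.9

44.9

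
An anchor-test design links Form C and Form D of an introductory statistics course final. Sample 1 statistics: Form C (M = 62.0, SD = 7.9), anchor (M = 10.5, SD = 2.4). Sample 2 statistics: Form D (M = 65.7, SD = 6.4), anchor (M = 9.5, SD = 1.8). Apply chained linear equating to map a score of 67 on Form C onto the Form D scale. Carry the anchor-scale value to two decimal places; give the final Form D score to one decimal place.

Form C → anchor (Sample 1): v = (2.4/7.9)(67 − 62.0) + 10.5 = 12.02
anchor → Form D (Sample 2): y = (6.4/1.8)(12.02 − 9.5) + 65.7 = 74.7

74.7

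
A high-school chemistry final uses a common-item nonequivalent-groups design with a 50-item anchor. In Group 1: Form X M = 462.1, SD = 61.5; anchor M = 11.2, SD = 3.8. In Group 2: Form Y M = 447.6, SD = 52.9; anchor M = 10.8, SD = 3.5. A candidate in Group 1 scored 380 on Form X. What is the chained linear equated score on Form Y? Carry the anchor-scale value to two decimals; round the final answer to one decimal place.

Form X → anchor (Group 1): v = (3.8/61.5)(380 − 462.1) + 11.2 = 6.13
anchor → Form Y (Group 2): y = (52.9/3.5)(6.13 − 10.8) + 447.6 = 377.0

377.0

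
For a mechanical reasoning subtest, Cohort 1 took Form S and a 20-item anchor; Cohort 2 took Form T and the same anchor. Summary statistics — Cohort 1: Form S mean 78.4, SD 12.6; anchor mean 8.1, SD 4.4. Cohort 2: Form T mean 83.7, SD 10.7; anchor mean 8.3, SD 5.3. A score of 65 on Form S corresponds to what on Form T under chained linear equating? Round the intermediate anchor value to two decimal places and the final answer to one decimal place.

73.8

Form S → anchor (Cohort 1): v = (4.4/12.6)(65 − 78.4) + 8.1 = 3.42
anchor → Form T (Cohort 2): y = (10.7/5.3)(3.42 − 8.3) + 83.7 = 73.8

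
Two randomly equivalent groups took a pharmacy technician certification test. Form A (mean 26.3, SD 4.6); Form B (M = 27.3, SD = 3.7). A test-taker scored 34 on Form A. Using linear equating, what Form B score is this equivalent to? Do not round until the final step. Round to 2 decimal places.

33.49

Linear equating: y = (SD_Y/SD_X)(x − M_X) + M_Y
y = (3.7/4.6)(34 − 26.3) + 27.3
y = 0.804348 × 7.7 + 27.3 = 6.1935 + 27.3 = 33.49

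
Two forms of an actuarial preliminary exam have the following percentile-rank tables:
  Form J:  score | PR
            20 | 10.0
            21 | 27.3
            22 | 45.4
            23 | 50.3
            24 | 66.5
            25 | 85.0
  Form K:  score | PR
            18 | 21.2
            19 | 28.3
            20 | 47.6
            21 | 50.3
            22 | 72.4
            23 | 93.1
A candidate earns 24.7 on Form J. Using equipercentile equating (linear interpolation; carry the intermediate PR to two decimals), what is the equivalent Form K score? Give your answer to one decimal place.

22.3

PR of 24.7 on Form J: 66.5 + (24.7 − 24)/(25 − 24) × (85.0 − 66.5) = 79.45
On Form K, PR 79.45 falls between score 22 (PR 72.4) and 23 (PR 93.1).
Interpolate: 22 + (79.45 − 72.4)/(93.1 − 72.4) × (23 − 22) = 22.3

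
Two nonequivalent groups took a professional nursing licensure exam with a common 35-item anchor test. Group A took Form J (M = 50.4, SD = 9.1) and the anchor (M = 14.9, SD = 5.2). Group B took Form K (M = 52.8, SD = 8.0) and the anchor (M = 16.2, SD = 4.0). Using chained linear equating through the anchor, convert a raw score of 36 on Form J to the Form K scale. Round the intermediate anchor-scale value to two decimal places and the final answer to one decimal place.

Form J → anchor (Group A): v = (5.2/9.1)(36 − 50.4) + 14.9 = 6.67
anchor → Form K (Group B): y = (8.0/4.0)(6.67 − 16.2) + 52.8 = 33.7

33.7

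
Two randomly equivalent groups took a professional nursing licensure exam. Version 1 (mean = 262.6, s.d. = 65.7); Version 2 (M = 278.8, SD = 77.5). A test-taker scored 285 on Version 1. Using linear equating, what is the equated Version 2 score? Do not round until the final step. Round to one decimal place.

305.2

Linear equating: y = (SD_Y/SD_X)(x − M_X) + M_Y
y = (77.5/65.7)(285 − 262.6) + 278.8
y = 1.179604 × 22.4 + 278.8 = 26.4231 + 278.8 = 305.2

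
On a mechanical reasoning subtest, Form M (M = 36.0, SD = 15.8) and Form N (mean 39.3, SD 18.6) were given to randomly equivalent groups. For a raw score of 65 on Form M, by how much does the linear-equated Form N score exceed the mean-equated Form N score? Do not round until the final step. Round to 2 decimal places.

5.14

Mean-equated: 65 + (39.3 − 36.0) = 68.30
Linear-equated: (18.6/15.8)(65 − 36.0) + 39.3 = 73.439
Difference = 73.439 − 68.30 = 5.14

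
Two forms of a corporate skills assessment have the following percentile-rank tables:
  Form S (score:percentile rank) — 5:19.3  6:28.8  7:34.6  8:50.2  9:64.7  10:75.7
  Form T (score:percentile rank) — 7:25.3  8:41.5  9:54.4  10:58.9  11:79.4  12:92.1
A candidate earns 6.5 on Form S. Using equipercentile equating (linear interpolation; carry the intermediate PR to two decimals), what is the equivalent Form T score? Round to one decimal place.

7.4

PR of 6.5 on Form S: 28.8 + (6.5 − 6)/(7 − 6) × (34.6 − 28.8) = 31.70
On Form T, PR 31.70 falls between score 7 (PR 25.3) and 8 (PR 41.5).
Interpolate: 7 + (31.70 − 25.3)/(41.5 − 25.3) × (8 − 7) = 7.4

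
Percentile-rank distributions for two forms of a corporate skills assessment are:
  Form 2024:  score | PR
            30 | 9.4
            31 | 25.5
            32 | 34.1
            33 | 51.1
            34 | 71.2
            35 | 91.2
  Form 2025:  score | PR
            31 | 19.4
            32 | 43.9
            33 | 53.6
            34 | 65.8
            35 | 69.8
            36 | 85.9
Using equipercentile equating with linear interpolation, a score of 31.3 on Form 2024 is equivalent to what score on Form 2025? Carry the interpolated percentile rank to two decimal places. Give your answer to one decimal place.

31.4

PR of 31.3 on Form 2024: 25.5 + (31.3 − 31)/(32 − 31) × (34.1 − 25.5) = 28.08
On Form 2025, PR 28.08 falls between score 31 (PR 19.4) and 32 (PR 43.9).
Interpolate: 31 + (28.08 − 19.4)/(43.9 − 19.4) × (32 − 31) = 31.4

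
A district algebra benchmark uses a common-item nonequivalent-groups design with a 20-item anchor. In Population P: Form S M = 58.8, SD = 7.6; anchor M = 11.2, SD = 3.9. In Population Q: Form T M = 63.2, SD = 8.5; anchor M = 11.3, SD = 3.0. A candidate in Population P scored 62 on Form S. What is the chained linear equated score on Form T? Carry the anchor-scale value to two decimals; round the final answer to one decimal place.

67.6

Form S → anchor (Population P): v = (3.9/7.6)(62 − 58.8) + 11.2 = 12.84
anchor → Form T (Population Q): y = (8.5/3.0)(12.84 − 11.3) + 63.2 = 67.6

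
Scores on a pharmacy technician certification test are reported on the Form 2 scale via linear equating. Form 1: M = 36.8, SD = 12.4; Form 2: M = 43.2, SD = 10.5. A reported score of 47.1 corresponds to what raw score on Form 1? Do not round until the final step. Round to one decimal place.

41.4

Invert y = (SD_Y/SD_X)(x − M_X) + M_Y:
x = (SD_X/SD_Y)(y − M_Y) + M_X = (12.4/10.5)(47.1 − 43.2) + 36.8
x = 1.180952 × 3.900 + 36.8 = 41.4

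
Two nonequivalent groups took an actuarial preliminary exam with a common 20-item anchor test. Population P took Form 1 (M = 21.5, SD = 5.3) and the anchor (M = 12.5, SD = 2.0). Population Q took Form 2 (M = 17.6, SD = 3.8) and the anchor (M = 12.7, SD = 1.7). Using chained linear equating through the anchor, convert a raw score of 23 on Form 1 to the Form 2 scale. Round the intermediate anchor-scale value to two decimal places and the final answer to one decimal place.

18.4

Form 1 → anchor (Population P): v = (2.0/5.3)(23 − 21.5) + 12.5 = 13.07
anchor → Form 2 (Population Q): y = (3.8/1.7)(13.07 − 12.7) + 17.6 = 18.4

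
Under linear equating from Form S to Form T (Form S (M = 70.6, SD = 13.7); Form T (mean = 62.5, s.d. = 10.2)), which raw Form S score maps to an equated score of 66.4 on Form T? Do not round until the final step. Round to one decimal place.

75.8

Invert y = (SD_Y/SD_X)(x − M_X) + M_Y:
x = (SD_X/SD_Y)(y − M_Y) + M_X = (13.7/10.2)(66.4 − 62.5) + 70.6
x = 1.343137 × 3.900 + 70.6 = 75.8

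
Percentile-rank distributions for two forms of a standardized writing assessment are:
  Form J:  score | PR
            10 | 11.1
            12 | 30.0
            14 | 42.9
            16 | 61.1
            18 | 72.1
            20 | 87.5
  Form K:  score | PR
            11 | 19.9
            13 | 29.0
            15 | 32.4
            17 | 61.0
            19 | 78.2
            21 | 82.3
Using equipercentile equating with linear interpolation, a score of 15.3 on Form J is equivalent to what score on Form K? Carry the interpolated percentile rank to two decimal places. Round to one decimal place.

16.6

PR of 15.3 on Form J: 42.9 + (15.3 − 14)/(16 − 14) × (61.1 − 42.9) = 54.73
On Form K, PR 54.73 falls between score 15 (PR 32.4) and 17 (PR 61.0).
Interpolate: 15 + (54.73 − 32.4)/(61.0 − 32.4) × (17 − 15) = 16.6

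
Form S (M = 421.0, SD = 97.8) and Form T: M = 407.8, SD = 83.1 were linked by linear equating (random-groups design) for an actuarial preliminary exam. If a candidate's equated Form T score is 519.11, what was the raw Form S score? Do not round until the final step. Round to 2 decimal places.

552.00

Invert y = (SD_Y/SD_X)(x − M_X) + M_Y:
x = (SD_X/SD_Y)(y − M_Y) + M_X = (97.8/83.1)(519.11 − 407.8) + 421.0
x = 1.176895 × 111.310 + 421.0 = 552.00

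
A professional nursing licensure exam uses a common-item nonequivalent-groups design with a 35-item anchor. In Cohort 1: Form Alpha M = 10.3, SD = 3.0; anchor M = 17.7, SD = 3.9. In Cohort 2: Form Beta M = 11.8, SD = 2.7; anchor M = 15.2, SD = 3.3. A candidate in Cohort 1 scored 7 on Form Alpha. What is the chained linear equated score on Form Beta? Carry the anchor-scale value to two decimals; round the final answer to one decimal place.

Form Alpha → anchor (Cohort 1): v = (3.9/3.0)(7 − 10.3) + 17.7 = 13.41
anchor → Form Beta (Cohort 2): y = (2.7/3.3)(13.41 − 15.2) + 11.8 = 10.3

10.3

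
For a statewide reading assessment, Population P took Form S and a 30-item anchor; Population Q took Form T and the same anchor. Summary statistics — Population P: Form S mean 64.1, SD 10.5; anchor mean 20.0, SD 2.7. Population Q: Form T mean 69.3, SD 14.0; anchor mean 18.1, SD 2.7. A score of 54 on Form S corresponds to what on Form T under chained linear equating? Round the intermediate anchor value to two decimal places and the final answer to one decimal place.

65.7

Form S → anchor (Population P): v = (2.7/10.5)(54 − 64.1) + 20.0 = 17.40
anchor → Form T (Population Q): y = (14.0/2.7)(17.40 − 18.1) + 69.3 = 65.7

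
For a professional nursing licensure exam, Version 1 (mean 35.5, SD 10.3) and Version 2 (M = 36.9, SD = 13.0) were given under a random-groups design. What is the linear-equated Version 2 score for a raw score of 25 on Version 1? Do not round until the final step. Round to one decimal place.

Linear equating: y = (SD_Y/SD_X)(x − M_X) + M_Y
y = (13.0/10.3)(25 − 35.5) + 36.9
y = 1.262136 × -10.5 + 36.9 = -13.2524 + 36.9 = 23.6

23.6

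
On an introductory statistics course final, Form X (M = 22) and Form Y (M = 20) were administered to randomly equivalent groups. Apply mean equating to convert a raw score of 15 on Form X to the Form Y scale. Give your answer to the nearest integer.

Mean equating: y = x + (M_Y − M_X) = 15 + (20 − 22) = 13

13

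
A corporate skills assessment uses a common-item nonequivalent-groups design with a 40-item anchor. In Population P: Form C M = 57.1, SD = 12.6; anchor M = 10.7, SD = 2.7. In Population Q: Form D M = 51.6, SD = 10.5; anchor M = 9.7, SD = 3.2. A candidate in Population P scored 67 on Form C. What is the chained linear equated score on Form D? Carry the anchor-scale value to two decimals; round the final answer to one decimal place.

61.8

Form C → anchor (Population P): v = (2.7/12.6)(67 − 57.1) + 10.7 = 12.82
anchor → Form D (Population Q): y = (10.5/3.2)(12.82 − 9.7) + 51.6 = 61.8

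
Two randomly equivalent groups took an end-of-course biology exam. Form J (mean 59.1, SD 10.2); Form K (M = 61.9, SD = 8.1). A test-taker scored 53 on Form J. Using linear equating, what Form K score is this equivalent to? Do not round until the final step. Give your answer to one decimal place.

Linear equating: y = (SD_Y/SD_X)(x − M_X) + M_Y
y = (8.1/10.2)(53 − 59.1) + 61.9
y = 0.794118 × -6.1 + 61.9 = -4.8441 + 61.9 = 57.1

57.1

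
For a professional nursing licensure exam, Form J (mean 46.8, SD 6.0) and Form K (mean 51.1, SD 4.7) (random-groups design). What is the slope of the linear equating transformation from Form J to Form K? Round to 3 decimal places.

0.783

A = SD_Y / SD_X = 4.7 / 6.0 = 0.783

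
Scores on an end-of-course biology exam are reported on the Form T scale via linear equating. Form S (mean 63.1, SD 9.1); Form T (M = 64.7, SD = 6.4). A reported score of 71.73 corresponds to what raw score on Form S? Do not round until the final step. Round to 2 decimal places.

73.10

Invert y = (SD_Y/SD_X)(x − M_X) + M_Y:
x = (SD_X/SD_Y)(y − M_Y) + M_X = (9.1/6.4)(71.73 − 64.7) + 63.1
x = 1.421875 × 7.030 + 63.1 = 73.10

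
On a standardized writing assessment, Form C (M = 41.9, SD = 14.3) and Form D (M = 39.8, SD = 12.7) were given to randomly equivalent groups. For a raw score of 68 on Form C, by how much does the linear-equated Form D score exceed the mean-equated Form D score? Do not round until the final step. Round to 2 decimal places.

-2.92

Mean-equated: 68 + (39.8 − 41.9) = 65.90
Linear-equated: (12.7/14.3)(68 − 41.9) + 39.8 = 62.980
Difference = 62.980 − 65.90 = -2.92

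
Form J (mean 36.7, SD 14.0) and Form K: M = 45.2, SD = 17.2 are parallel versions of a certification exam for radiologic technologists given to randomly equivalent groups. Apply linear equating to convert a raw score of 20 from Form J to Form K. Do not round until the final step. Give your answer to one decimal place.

Linear equating: y = (SD_Y/SD_X)(x − M_X) + M_Y
y = (17.2/14.0)(20 − 36.7) + 45.2
y = 1.228571 × -16.7 + 45.2 = -20.5171 + 45.2 = 24.7

24.7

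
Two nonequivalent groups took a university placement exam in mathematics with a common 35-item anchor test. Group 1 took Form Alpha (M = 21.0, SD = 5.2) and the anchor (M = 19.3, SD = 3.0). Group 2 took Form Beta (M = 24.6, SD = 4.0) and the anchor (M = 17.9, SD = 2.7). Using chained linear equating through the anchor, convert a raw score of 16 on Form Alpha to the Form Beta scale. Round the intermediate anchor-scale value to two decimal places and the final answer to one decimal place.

Form Alpha → anchor (Group 1): v = (3.0/5.2)(16 − 21.0) + 19.3 = 16.42
anchor → Form Beta (Group 2): y = (4.0/2.7)(16.42 − 17.9) + 24.6 = 22.4

22.4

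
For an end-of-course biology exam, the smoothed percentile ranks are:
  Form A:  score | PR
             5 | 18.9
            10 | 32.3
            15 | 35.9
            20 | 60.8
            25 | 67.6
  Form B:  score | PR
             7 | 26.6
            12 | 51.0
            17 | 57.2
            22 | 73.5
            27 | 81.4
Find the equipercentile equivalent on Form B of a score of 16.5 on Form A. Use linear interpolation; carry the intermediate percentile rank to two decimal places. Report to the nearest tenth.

PR of 16.5 on Form A: 35.9 + (16.5 − 15)/(20 − 15) × (60.8 − 35.9) = 43.37
On Form B, PR 43.37 falls between score 7 (PR 26.6) and 12 (PR 51.0).
Interpolate: 7 + (43.37 − 26.6)/(51.0 − 26.6) × (12 − 7) = 10.4

10.4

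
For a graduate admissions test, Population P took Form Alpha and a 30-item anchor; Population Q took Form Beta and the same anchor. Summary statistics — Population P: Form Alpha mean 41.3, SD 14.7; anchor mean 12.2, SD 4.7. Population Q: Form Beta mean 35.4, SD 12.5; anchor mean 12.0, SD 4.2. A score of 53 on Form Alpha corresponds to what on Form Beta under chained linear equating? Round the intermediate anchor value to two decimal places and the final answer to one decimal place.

Form Alpha → anchor (Population P): v = (4.7/14.7)(53 − 41.3) + 12.2 = 15.94
anchor → Form Beta (Population Q): y = (12.5/4.2)(15.94 − 12.0) + 35.4 = 47.1

47.1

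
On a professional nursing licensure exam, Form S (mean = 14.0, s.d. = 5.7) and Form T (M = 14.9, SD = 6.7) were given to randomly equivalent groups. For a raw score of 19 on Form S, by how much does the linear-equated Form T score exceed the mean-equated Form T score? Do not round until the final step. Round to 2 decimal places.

Mean-equated: 19 + (14.9 − 14.0) = 19.90
Linear-equated: (6.7/5.7)(19 − 14.0) + 14.9 = 20.777
Difference = 20.777 − 19.90 = 0.88

0.88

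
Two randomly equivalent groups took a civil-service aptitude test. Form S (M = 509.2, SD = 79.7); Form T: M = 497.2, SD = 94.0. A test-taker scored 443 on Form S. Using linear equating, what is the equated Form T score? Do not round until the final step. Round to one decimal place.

419.1

Linear equating: y = (SD_Y/SD_X)(x − M_X) + M_Y
y = (94.0/79.7)(443 − 509.2) + 497.2
y = 1.179423 × -66.2 + 497.2 = -78.0778 + 497.2 = 419.1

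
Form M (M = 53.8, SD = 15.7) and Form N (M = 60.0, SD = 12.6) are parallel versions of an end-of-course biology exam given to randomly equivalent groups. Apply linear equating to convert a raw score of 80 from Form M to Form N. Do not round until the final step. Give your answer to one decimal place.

Linear equating: y = (SD_Y/SD_X)(x − M_X) + M_Y
y = (12.6/15.7)(80 − 53.8) + 60.0
y = 0.802548 × 26.2 + 60.0 = 21.0268 + 60.0 = 81.0

81.0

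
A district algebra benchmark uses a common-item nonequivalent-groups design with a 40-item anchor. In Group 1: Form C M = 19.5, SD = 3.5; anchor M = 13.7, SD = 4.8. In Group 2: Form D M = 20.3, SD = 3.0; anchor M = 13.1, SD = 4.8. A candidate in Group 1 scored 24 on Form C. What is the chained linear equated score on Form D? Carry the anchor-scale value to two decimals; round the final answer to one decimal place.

24.5

Form C → anchor (Group 1): v = (4.8/3.5)(24 − 19.5) + 13.7 = 19.87
anchor → Form D (Group 2): y = (3.0/4.8)(19.87 − 13.1) + 20.3 = 24.5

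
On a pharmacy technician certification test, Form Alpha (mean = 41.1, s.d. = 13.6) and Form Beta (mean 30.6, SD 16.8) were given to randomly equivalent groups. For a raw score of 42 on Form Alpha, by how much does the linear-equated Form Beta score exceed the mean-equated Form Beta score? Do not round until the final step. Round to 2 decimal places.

Mean-equated: 42 + (30.6 − 41.1) = 31.50
Linear-equated: (16.8/13.6)(42 − 41.1) + 30.6 = 31.712
Difference = 31.712 − 31.50 = 0.21

0.21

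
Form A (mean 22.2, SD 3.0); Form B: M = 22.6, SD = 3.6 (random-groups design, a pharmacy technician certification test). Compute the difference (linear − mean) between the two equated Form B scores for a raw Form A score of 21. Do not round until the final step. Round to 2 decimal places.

Mean-equated: 21 + (22.6 − 22.2) = 21.40
Linear-equated: (3.6/3.0)(21 − 22.2) + 22.6 = 21.160
Difference = 21.160 − 21.40 = -0.24

-0.24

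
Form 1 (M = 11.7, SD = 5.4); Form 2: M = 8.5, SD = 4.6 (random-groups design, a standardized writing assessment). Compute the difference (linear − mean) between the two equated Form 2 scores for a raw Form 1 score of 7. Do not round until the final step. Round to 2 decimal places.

Mean-equated: 7 + (8.5 − 11.7) = 3.80
Linear-equated: (4.6/5.4)(7 − 11.7) + 8.5 = 4.496
Difference = 4.496 − 3.80 = 0.70

0.70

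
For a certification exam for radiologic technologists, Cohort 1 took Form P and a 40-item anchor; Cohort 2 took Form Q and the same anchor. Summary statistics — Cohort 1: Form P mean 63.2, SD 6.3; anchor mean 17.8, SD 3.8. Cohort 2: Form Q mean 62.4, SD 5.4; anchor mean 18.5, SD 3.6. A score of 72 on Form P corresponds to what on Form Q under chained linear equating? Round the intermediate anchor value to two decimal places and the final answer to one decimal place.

Form P → anchor (Cohort 1): v = (3.8/6.3)(72 − 63.2) + 17.8 = 23.11
anchor → Form Q (Cohort 2): y = (5.4/3.6)(23.11 − 18.5) + 62.4 = 69.3

69.3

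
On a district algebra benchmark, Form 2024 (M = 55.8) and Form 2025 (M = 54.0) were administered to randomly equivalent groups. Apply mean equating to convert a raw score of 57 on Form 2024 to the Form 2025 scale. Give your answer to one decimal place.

55.2

Mean equating: y = x + (M_Y − M_X) = 57 + (54.0 − 55.8) = 55.2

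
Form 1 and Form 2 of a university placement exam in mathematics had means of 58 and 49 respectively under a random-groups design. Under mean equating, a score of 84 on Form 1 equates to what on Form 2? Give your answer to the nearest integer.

75

Mean equating: y = x + (M_Y − M_X) = 84 + (49 − 58) = 75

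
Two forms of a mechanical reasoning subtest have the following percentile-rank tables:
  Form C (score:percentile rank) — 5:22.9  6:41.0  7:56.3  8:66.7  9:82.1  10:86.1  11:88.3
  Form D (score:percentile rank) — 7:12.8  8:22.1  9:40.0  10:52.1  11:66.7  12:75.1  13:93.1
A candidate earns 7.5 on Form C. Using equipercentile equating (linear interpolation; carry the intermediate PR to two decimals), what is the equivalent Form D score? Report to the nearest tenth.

PR of 7.5 on Form C: 56.3 + (7.5 − 7)/(8 − 7) × (66.7 − 56.3) = 61.50
On Form D, PR 61.50 falls between score 10 (PR 52.1) and 11 (PR 66.7).
Interpolate: 10 + (61.50 − 52.1)/(66.7 − 52.1) × (11 − 10) = 10.6

10.6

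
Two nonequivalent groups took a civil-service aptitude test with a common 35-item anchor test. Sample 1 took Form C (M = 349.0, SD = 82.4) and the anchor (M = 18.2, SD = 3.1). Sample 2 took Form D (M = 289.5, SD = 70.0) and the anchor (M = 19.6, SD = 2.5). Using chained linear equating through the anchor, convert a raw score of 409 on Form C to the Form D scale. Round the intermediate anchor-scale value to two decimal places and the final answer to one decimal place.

313.6

Form C → anchor (Sample 1): v = (3.1/82.4)(409 − 349.0) + 18.2 = 20.46
anchor → Form D (Sample 2): y = (70.0/2.5)(20.46 − 19.6) + 289.5 = 313.6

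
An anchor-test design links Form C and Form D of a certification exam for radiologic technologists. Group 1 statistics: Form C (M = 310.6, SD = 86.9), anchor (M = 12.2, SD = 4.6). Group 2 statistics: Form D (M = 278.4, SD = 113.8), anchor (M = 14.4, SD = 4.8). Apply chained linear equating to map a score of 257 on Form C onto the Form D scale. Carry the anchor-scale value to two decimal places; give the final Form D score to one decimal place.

158.9

Form C → anchor (Group 1): v = (4.6/86.9)(257 − 310.6) + 12.2 = 9.36
anchor → Form D (Group 2): y = (113.8/4.8)(9.36 − 14.4) + 278.4 = 158.9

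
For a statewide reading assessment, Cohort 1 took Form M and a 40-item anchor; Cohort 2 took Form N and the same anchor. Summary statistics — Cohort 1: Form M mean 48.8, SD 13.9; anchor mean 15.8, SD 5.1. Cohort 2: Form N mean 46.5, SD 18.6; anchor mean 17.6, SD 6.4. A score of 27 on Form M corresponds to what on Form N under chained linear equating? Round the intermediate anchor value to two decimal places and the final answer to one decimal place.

18.0

Form M → anchor (Cohort 1): v = (5.1/13.9)(27 − 48.8) + 15.8 = 7.80
anchor → Form N (Cohort 2): y = (18.6/6.4)(7.80 − 17.6) + 46.5 = 18.0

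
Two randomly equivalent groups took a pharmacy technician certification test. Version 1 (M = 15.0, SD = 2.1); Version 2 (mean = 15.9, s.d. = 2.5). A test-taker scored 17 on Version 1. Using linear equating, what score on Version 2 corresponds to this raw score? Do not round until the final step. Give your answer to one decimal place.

Linear equating: y = (SD_Y/SD_X)(x − M_X) + M_Y
y = (2.5/2.1)(17 − 15.0) + 15.9
y = 1.190476 × 2.0 + 15.9 = 2.3810 + 15.9 = 18.3

18.3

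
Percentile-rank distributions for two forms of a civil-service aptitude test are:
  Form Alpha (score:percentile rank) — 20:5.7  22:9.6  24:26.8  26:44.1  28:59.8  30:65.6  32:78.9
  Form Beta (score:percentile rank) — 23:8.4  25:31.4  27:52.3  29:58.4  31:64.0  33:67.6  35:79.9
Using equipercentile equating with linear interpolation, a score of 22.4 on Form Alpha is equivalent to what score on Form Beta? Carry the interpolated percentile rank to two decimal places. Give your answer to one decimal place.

23.4

PR of 22.4 on Form Alpha: 9.6 + (22.4 − 22)/(24 − 22) × (26.8 − 9.6) = 13.04
On Form Beta, PR 13.04 falls between score 23 (PR 8.4) and 25 (PR 31.4).
Interpolate: 23 + (13.04 − 8.4)/(31.4 − 8.4) × (25 − 23) = 23.4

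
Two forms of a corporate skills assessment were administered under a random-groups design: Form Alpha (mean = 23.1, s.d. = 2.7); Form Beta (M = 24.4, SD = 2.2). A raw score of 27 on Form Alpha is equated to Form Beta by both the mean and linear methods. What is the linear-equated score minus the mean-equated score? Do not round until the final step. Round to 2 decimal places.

-0.72

Mean-equated: 27 + (24.4 − 23.1) = 28.30
Linear-equated: (2.2/2.7)(27 − 23.1) + 24.4 = 27.578
Difference = 27.578 − 28.30 = -0.72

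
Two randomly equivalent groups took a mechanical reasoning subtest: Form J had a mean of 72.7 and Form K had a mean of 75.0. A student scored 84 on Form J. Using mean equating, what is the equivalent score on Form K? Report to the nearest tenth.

86.3

Mean equating: y = x + (M_Y − M_X) = 84 + (75.0 − 72.7) = 86.3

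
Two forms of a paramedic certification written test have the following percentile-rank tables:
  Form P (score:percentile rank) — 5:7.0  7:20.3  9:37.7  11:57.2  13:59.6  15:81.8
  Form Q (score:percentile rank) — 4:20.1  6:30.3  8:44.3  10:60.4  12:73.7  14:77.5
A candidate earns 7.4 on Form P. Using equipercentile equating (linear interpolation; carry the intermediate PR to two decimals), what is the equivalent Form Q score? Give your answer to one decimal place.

PR of 7.4 on Form P: 20.3 + (7.4 − 7)/(9 − 7) × (37.7 − 20.3) = 23.78
On Form Q, PR 23.78 falls between score 4 (PR 20.1) and 6 (PR 30.3).
Interpolate: 4 + (23.78 − 20.1)/(30.3 − 20.1) × (6 − 4) = 4.7

4.7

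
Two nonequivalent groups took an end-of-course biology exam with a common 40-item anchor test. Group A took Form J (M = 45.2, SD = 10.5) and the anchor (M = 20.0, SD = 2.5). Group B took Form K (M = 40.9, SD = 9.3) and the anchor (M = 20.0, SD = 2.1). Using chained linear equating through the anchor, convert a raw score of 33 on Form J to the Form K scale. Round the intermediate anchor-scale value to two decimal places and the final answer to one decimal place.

28.1

Form J → anchor (Group A): v = (2.5/10.5)(33 − 45.2) + 20.0 = 17.10
anchor → Form K (Group B): y = (9.3/2.1)(17.10 − 20.0) + 40.9 = 28.1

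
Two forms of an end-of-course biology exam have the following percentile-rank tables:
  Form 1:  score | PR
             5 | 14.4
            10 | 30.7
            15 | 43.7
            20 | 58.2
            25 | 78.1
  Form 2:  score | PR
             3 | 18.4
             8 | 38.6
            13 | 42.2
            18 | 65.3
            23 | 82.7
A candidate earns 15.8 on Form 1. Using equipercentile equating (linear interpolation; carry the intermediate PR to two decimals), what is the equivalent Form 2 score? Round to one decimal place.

PR of 15.8 on Form 1: 43.7 + (15.8 − 15)/(20 − 15) × (58.2 − 43.7) = 46.02
On Form 2, PR 46.02 falls between score 13 (PR 42.2) and 18 (PR 65.3).
Interpolate: 13 + (46.02 − 42.2)/(65.3 − 42.2) × (18 − 13) = 13.8

13.8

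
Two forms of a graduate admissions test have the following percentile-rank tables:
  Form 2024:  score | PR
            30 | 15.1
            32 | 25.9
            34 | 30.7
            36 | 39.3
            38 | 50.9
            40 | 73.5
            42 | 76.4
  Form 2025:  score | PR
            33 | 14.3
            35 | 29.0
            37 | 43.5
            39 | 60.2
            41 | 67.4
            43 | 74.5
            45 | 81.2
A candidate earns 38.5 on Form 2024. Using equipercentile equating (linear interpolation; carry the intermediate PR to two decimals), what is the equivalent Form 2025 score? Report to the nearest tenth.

38.6

PR of 38.5 on Form 2024: 50.9 + (38.5 − 38)/(40 − 38) × (73.5 − 50.9) = 56.55
On Form 2025, PR 56.55 falls between score 37 (PR 43.5) and 39 (PR 60.2).
Interpolate: 37 + (56.55 − 43.5)/(60.2 − 43.5) × (39 − 37) = 38.6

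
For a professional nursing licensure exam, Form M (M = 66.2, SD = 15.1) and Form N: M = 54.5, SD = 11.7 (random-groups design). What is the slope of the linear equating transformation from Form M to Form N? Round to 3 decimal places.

A = SD_Y / SD_X = 11.7 / 15.1 = 0.775

0.775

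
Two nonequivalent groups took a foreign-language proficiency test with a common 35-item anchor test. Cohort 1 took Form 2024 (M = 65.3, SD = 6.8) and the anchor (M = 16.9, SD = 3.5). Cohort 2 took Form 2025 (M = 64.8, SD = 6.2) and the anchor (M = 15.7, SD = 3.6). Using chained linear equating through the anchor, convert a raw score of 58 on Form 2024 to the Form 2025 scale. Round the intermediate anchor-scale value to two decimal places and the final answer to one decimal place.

60.4

Form 2024 → anchor (Cohort 1): v = (3.5/6.8)(58 − 65.3) + 16.9 = 13.14
anchor → Form 2025 (Cohort 2): y = (6.2/3.6)(13.14 − 15.7) + 64.8 = 60.4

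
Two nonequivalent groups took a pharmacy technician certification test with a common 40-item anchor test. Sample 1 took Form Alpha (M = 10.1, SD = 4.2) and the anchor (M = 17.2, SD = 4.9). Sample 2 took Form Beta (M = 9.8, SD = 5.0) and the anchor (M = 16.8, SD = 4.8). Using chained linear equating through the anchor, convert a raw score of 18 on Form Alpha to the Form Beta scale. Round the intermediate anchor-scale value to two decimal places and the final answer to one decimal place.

19.8

Form Alpha → anchor (Sample 1): v = (4.9/4.2)(18 − 10.1) + 17.2 = 26.42
anchor → Form Beta (Sample 2): y = (5.0/4.8)(26.42 − 16.8) + 9.8 = 19.8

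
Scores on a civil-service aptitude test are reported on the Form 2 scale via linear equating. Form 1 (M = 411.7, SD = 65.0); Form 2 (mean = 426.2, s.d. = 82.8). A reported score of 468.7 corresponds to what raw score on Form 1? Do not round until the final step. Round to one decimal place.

Invert y = (SD_Y/SD_X)(x − M_X) + M_Y:
x = (SD_X/SD_Y)(y − M_Y) + M_X = (65.0/82.8)(468.7 − 426.2) + 411.7
x = 0.785024 × 42.500 + 411.7 = 445.1

445.1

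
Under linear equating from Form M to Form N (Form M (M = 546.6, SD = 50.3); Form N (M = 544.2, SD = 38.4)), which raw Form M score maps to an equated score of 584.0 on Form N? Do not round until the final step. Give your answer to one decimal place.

598.7

Invert y = (SD_Y/SD_X)(x − M_X) + M_Y:
x = (SD_X/SD_Y)(y − M_Y) + M_X = (50.3/38.4)(584.0 − 544.2) + 546.6
x = 1.309896 × 39.800 + 546.6 = 598.7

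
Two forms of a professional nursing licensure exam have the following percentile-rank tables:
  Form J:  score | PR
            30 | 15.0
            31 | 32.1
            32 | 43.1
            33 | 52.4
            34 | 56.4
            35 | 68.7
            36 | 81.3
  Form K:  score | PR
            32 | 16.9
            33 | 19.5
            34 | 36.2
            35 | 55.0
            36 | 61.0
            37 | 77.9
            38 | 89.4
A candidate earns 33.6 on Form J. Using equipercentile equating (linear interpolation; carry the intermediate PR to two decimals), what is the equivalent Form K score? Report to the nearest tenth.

35.0

PR of 33.6 on Form J: 52.4 + (33.6 − 33)/(34 − 33) × (56.4 − 52.4) = 54.80
On Form K, PR 54.80 falls between score 34 (PR 36.2) and 35 (PR 55.0).
Interpolate: 34 + (54.80 − 36.2)/(55.0 − 36.2) × (35 − 34) = 35.0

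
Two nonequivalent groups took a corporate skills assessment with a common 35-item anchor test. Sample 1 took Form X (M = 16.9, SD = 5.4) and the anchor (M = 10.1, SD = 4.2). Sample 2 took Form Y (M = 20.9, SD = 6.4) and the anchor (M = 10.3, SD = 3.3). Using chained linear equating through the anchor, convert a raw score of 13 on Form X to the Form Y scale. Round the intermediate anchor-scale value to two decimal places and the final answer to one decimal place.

14.6

Form X → anchor (Sample 1): v = (4.2/5.4)(13 − 16.9) + 10.1 = 7.07
anchor → Form Y (Sample 2): y = (6.4/3.3)(7.07 − 10.3) + 20.9 = 14.6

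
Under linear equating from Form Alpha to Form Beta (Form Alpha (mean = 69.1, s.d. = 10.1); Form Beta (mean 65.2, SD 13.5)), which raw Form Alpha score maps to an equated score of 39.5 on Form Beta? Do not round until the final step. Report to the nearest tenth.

49.9

Invert y = (SD_Y/SD_X)(x − M_X) + M_Y:
x = (SD_X/SD_Y)(y − M_Y) + M_X = (10.1/13.5)(39.5 − 65.2) + 69.1
x = 0.748148 × -25.700 + 69.1 = 49.9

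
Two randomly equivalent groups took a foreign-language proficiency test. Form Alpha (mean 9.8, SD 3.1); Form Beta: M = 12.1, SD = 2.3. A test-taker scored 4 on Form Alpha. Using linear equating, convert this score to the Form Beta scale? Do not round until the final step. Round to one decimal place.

7.8

Linear equating: y = (SD_Y/SD_X)(x − M_X) + M_Y
y = (2.3/3.1)(4 − 9.8) + 12.1
y = 0.741935 × -5.8 + 12.1 = -4.3032 + 12.1 = 7.8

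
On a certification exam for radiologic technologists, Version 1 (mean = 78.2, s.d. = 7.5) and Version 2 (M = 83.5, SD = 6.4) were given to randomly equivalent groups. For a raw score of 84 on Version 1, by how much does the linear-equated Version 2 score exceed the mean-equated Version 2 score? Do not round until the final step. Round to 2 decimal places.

-0.85

Mean-equated: 84 + (83.5 − 78.2) = 89.30
Linear-equated: (6.4/7.5)(84 − 78.2) + 83.5 = 88.449
Difference = 88.449 − 89.30 = -0.85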